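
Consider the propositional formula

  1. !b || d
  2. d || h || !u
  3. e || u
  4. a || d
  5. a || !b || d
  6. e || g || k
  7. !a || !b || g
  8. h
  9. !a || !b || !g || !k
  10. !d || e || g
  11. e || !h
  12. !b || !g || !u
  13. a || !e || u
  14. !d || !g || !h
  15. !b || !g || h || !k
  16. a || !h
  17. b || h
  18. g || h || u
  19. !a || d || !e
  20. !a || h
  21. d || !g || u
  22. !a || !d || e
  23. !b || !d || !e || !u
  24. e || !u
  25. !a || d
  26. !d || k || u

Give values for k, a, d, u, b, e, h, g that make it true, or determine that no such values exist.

k: True, a: True, d: True, u: True, b: False, e: True, h: True, g: False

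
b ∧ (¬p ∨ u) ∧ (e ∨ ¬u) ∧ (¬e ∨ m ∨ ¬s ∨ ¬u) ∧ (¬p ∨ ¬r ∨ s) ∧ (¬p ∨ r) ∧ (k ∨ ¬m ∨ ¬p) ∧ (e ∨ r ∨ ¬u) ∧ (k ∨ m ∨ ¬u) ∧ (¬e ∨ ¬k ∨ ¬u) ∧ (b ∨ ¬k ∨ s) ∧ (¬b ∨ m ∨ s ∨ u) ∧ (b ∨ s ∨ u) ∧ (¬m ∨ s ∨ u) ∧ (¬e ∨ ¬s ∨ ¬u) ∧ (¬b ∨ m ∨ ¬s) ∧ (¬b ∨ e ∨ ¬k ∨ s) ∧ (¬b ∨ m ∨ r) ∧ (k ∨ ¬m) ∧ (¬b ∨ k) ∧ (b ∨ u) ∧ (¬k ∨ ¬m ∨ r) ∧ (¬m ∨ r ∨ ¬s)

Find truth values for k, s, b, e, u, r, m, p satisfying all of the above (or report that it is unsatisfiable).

Unit clause (b) forces b = True.
In (¬b ∨ k) only k is left, so k = True.
Try s = False:
  (¬b ∨ e ∨ ¬k ∨ s) forces e = True.
  (¬e ∨ ¬k ∨ ¬u) forces u = False.
  (¬p ∨ u) forces p = False.
  (¬b ∨ m ∨ s ∨ u) forces m = True.
  clause (¬m ∨ s ∨ u) is falsified — backtrack.
So s = True.
  then (¬b ∨ m ∨ ¬s) forces m = True.
  then (¬k ∨ ¬m ∨ r) forces r = True.
Set e = False.
  then (e ∨ ¬u) forces u = False.
  then (¬p ∨ u) forces p = False.
All clauses satisfied.

k = True; s = True; b = True; e = False; u = False; r = True; m = True; p = False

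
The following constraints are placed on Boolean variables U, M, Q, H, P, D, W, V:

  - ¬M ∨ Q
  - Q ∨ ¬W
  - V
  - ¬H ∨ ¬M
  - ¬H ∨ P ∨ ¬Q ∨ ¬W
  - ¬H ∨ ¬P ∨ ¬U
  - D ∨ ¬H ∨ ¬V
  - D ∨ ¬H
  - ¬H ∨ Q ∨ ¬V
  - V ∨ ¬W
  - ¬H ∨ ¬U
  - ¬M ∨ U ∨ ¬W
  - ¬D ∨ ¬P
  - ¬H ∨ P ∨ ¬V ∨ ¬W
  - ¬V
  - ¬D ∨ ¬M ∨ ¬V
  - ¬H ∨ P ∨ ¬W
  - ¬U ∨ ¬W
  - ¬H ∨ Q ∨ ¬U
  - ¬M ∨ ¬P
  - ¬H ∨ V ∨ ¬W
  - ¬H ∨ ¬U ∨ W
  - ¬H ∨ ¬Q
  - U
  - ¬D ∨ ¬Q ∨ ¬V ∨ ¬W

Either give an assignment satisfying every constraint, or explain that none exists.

Case V = True:
  Clause (¬V) is falsified — contradiction.
Case V = False:
  Clause (V) is falsified — contradiction.
Both cases fail, so the formula is unsatisfiable.

Unsatisfiable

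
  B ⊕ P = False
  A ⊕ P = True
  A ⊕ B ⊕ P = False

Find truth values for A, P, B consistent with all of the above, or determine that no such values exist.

A = False; P = True; B = True

B ⊕ P = T ⊕ T = False ✓
A ⊕ P = F ⊕ T = True ✓
A ⊕ B ⊕ P = F ⊕ T ⊕ T = False ✓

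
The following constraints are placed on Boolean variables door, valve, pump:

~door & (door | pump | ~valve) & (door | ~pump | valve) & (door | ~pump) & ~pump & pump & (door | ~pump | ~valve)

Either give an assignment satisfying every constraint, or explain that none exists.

The formula is unsatisfiable.

Case pump = True:
  Clause (~pump) is falsified — contradiction.
Case pump = False:
  Clause (pump) is falsified — contradiction.
Both cases fail, so the formula is unsatisfiable.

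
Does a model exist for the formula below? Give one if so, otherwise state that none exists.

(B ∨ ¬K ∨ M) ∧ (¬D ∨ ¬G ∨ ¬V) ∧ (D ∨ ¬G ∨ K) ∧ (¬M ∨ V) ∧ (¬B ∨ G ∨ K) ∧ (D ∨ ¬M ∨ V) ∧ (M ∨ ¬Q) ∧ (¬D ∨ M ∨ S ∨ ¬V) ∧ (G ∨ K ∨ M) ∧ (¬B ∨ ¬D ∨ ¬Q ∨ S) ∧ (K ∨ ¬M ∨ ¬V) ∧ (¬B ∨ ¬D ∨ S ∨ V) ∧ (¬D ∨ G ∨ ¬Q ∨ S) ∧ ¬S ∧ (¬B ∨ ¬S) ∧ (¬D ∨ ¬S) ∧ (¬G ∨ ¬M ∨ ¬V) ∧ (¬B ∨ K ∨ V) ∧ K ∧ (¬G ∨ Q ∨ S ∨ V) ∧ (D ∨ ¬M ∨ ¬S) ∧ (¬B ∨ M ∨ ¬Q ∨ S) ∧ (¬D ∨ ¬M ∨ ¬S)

Unit clause (¬S) forces S = False.
Unit clause (K) forces K = True.
Set V = True.
Set D = False.
Set G = False.
Set Q = True.
  then (M ∨ ¬Q) forces M = True.
Set B = False.
All clauses satisfied.

V: True; D: False; K: True; G: False; Q: True; B: False; M: True; S: False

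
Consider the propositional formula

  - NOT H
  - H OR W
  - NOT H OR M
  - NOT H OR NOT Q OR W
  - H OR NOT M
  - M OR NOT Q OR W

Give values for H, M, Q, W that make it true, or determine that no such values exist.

H: False, M: False, Q: True, W: True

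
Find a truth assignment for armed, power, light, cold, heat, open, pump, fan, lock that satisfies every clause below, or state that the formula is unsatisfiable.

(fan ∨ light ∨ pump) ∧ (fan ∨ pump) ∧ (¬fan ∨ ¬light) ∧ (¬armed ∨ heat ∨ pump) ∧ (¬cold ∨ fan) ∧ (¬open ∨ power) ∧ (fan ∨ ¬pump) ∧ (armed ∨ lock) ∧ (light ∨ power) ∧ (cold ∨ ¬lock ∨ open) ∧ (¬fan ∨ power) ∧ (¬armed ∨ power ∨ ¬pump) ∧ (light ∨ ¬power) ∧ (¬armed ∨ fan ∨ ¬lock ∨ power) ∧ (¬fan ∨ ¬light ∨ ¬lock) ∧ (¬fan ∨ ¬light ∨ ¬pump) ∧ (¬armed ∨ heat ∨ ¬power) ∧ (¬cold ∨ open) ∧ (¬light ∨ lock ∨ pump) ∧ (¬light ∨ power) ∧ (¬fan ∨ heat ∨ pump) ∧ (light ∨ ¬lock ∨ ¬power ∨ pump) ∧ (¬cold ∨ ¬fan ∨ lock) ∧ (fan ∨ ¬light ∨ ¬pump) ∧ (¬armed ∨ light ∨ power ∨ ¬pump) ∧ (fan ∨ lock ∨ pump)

The formula is unsatisfiable.

Case light = True:
  (¬fan ∨ ¬light) forces fan = False.
  (fan ∨ pump) forces pump = True.
  Clause (fan ∨ ¬pump) is falsified — contradiction.
Case light = False:
  (light ∨ power) forces power = True.
  Clause (light ∨ ¬power) is falsified — contradiction.
Both cases fail, so the formula is unsatisfiable.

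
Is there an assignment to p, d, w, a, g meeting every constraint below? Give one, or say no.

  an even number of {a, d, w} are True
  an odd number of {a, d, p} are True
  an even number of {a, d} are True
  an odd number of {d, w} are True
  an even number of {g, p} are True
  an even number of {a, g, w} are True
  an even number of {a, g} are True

p = True, d = True, w = False, a = True, g = True

{a, d, w}: 2 true → even ✓
{a, d, p}: 3 true → odd ✓
{a, d}: 2 true → even ✓
{d, w}: 1 true → odd ✓
{g, p}: 2 true → even ✓
{a, g, w}: 2 true → even ✓
{a, g}: 2 true → even ✓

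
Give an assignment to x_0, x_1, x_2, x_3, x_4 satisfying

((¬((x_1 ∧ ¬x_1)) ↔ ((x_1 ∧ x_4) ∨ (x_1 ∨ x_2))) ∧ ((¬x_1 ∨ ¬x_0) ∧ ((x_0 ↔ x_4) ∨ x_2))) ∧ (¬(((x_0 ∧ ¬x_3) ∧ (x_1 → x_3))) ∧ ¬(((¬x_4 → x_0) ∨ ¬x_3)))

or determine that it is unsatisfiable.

x_0 = False, x_1 = False, x_2 = True, x_3 = True, x_4 = False

  (¬((x_1 ∧ ¬x_1)) ↔ ((x_1 ∧ x_4) ∨ (x_1 ∨ x_2))) ∧ ((¬x_1 ∨ ¬x_0) ∧ ((x_0 ↔ x_4) ∨ x_2)) = True
    ¬((x_1 ∧ ¬x_1)) ↔ ((x_1 ∧ x_4) ∨ (x_1 ∨ x_2)) = True
      ¬((x_1 ∧ ¬x_1)) = True
        x_1 ∧ ¬x_1 = False
          ¬x_1 = True
      (x_1 ∧ x_4) ∨ (x_1 ∨ x_2) = True
        x_1 ∧ x_4 = False
        x_1 ∨ x_2 = True
    (¬x_1 ∨ ¬x_0) ∧ ((x_0 ↔ x_4) ∨ x_2) = True
      ¬x_1 ∨ ¬x_0 = True
        ¬x_1 = True
        ¬x_0 = True
      (x_0 ↔ x_4) ∨ x_2 = True
        x_0 ↔ x_4 = True
  ¬(((x_0 ∧ ¬x_3) ∧ (x_1 → x_3))) ∧ ¬(((¬x_4 → x_0) ∨ ¬x_3)) = True
    ¬(((x_0 ∧ ¬x_3) ∧ (x_1 → x_3))) = True
      (x_0 ∧ ¬x_3) ∧ (x_1 → x_3) = False
        x_0 ∧ ¬x_3 = False
          ¬x_3 = False
        x_1 → x_3 = True
    ¬(((¬x_4 → x_0) ∨ ¬x_3)) = True
      (¬x_4 → x_0) ∨ ¬x_3 = False
        ¬x_4 → x_0 = False
          ¬x_4 = True
        ¬x_3 = False
Both conjuncts True, so the formula holds.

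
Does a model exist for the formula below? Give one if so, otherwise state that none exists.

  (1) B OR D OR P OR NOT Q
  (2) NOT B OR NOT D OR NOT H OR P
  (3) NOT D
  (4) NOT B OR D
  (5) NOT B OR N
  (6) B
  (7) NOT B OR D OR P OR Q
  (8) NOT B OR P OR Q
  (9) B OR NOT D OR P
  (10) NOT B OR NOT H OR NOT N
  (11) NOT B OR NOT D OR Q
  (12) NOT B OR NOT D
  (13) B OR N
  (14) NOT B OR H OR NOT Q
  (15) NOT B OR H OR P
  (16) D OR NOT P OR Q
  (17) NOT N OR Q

Case B = True:
  (NOT D) forces D = False.
  Clause (NOT B OR D) is falsified — contradiction.
Case B = False:
  Clause (B) is falsified — contradiction.
Both cases fail, so the formula is unsatisfiable.

UNSATISFIABLE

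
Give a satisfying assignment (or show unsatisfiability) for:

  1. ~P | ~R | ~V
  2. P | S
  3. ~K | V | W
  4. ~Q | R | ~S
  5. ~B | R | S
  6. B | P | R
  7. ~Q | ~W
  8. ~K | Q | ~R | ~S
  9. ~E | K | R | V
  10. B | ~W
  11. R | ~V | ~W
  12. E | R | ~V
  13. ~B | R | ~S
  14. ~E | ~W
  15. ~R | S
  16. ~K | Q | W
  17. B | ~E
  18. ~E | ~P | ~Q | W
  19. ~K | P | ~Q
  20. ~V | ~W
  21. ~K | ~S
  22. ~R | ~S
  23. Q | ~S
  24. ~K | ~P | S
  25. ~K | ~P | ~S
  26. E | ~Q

Set W = False.
Set B = False.
  then (B | ~E) forces E = False.
  then (E | ~Q) forces Q = False.
  then (~K | Q | W) forces K = False.
  then (Q | ~S) forces S = False.
  then (P | S) forces P = True.
  then (~R | S) forces R = False.
  then (E | R | ~V) forces V = False.
All clauses satisfied.

W=F; B=F; Q=F; S=F; K=F; V=F; E=F; R=F; P=T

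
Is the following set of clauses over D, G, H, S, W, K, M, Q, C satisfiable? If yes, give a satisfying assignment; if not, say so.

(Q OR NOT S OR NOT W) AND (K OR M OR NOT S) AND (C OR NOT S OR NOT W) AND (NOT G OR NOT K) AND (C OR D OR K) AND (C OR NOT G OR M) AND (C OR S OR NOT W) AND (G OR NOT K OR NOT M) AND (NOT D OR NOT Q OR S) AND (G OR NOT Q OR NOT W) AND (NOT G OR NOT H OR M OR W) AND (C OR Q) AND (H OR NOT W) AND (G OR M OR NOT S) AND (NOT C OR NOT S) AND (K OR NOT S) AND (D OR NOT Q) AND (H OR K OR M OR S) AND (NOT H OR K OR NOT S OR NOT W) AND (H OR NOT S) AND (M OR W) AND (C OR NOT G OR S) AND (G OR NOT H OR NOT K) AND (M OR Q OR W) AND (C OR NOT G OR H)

D = True; G = False; H = False; S = False; W = False; K = False; M = True; Q = False; C = True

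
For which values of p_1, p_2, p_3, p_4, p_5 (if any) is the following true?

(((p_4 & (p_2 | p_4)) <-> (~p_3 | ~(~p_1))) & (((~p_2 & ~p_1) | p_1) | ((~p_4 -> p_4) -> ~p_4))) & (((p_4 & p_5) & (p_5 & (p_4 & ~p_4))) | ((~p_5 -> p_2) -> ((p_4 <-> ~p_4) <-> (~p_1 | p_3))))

p_1 = True, p_2 = False, p_3 = False, p_4 = True, p_5 = True

  ((p_4 & (p_2 | p_4)) <-> (~p_3 | ~(~p_1))) & (((~p_2 & ~p_1) | p_1) | ((~p_4 -> p_4) -> ~p_4)) = True
    (p_4 & (p_2 | p_4)) <-> (~p_3 | ~(~p_1)) = True
      p_4 & (p_2 | p_4) = True
        p_2 | p_4 = True
      ~p_3 | ~(~p_1) = True
        ~p_3 = True
        ~(~p_1) = True
          ~p_1 = False
    ((~p_2 & ~p_1) | p_1) | ((~p_4 -> p_4) -> ~p_4) = True
      (~p_2 & ~p_1) | p_1 = True
        ~p_2 & ~p_1 = False
          ~p_2 = True
          ~p_1 = False
      (~p_4 -> p_4) -> ~p_4 = False
        ~p_4 -> p_4 = True
          ~p_4 = False
        ~p_4 = False
  ((p_4 & p_5) & (p_5 & (p_4 & ~p_4))) | ((~p_5 -> p_2) -> ((p_4 <-> ~p_4) <-> (~p_1 | p_3))) = True
    (p_4 & p_5) & (p_5 & (p_4 & ~p_4)) = False
      p_4 & p_5 = True
      p_5 & (p_4 & ~p_4) = False
        p_4 & ~p_4 = False
          ~p_4 = False
    (~p_5 -> p_2) -> ((p_4 <-> ~p_4) <-> (~p_1 | p_3)) = True
      ~p_5 -> p_2 = True
        ~p_5 = False
      (p_4 <-> ~p_4) <-> (~p_1 | p_3) = True
        p_4 <-> ~p_4 = False
          ~p_4 = False
        ~p_1 | p_3 = False
          ~p_1 = False
Both conjuncts True, so the formula holds.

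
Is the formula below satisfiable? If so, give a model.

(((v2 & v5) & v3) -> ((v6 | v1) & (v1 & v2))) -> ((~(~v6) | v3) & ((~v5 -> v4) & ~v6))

v1=F; v2=T; v3=T; v4=T; v5=F; v6=F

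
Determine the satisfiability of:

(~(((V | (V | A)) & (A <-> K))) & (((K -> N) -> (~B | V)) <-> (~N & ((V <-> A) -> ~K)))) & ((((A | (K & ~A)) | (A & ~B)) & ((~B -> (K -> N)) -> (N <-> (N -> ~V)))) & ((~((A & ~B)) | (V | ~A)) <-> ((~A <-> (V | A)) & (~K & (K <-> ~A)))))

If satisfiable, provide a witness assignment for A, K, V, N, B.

Case A = True: the formula simplifies to (~K & (((K -> N) -> (~B | V)) <-> (~N & (V -> ~K)))) & (((~B -> (K -> N)) -> (N <-> (N -> ~V))) & ~((~(~B) | V))).
  K = True: the conjunct ~K is False.
  K = False: simplifies to ((~B | V) <-> ~N) & ((N <-> (N -> ~V)) & ~((~(~B) | V))).
    V = True: the conjunct ~((~(~B) | V)) becomes ~((~(~B) | True)) = False.
    V = False: simplifies to (~B <-> ~N) & (N & ~(~(~B))).
      B = True: the conjunct ~(~(~B)) becomes ~(~False) = False.
      B = False: simplifies to ~N & N.
        N = True: the conjunct ~N is False.
        N = False: the conjunct N is False.
Case A = False: the formula simplifies to (~(((V | V) & ~K)) & (((K -> N) -> (~B | V)) <-> (~N & (~V -> ~K)))) & ((K & ((~B -> (K -> N)) -> (N <-> (N -> ~V)))) & (V & (~K & K))).
  K = True: the conjunct ~K is False.
  K = False: the conjunct K is False.
Both cases fail — unsatisfiable.

Unsatisfiable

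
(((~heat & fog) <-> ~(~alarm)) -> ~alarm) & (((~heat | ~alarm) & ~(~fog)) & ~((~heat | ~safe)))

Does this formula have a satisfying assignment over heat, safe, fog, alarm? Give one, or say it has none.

heat = True; safe = True; fog = True; alarm = False

  ((~heat & fog) <-> ~(~alarm)) -> ~alarm = True
    (~heat & fog) <-> ~(~alarm) = True
      ~heat & fog = False
        ~heat = False
      ~(~alarm) = False
        ~alarm = True
    ~alarm = True
  ((~heat | ~alarm) & ~(~fog)) & ~((~heat | ~safe)) = True
    (~heat | ~alarm) & ~(~fog) = True
      ~heat | ~alarm = True
        ~heat = False
        ~alarm = True
      ~(~fog) = True
        ~fog = False
    ~((~heat | ~safe)) = True
      ~heat | ~safe = False
        ~heat = False
        ~safe = False
Both conjuncts True, so the formula holds.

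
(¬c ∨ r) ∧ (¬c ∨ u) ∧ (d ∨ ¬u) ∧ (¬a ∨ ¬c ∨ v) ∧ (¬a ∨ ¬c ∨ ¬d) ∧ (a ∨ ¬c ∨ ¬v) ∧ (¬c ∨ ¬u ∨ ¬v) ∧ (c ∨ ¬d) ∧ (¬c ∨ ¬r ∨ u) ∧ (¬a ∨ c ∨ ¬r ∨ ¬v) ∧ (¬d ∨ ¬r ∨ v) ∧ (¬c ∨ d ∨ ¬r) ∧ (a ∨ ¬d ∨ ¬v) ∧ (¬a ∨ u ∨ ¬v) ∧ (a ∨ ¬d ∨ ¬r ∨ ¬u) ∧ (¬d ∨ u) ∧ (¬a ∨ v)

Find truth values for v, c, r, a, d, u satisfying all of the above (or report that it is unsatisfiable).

Set v = False.
  then (¬a ∨ v) forces a = False.
Try c = True:
  (¬c ∨ r) forces r = True.
  (¬c ∨ u) forces u = True.
  (d ∨ ¬u) forces d = True.
  clause (¬d ∨ ¬r ∨ v) is falsified — backtrack.
So c = False.
  then (c ∨ ¬d) forces d = False.
  then (d ∨ ¬u) forces u = False.
Set r = False.
All clauses satisfied.

v: False, c: False, r: False, a: False, d: False, u: False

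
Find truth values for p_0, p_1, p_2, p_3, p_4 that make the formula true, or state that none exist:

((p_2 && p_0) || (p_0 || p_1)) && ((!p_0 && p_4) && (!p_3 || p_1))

p_0 = False, p_1 = True, p_2 = False, p_3 = False, p_4 = True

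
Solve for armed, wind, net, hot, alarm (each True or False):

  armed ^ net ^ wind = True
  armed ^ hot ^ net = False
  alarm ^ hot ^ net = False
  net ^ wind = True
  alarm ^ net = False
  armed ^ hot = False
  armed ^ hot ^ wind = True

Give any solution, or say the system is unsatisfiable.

armed=F, wind=T, net=F, hot=F, alarm=F

armed ^ net ^ wind = F ^ F ^ T = True ✓
armed ^ hot ^ net = F ^ F ^ F = False ✓
alarm ^ hot ^ net = F ^ F ^ F = False ✓
net ^ wind = F ^ T = True ✓
alarm ^ net = F ^ F = False ✓
armed ^ hot = F ^ F = False ✓
armed ^ hot ^ wind = F ^ F ^ T = True ✓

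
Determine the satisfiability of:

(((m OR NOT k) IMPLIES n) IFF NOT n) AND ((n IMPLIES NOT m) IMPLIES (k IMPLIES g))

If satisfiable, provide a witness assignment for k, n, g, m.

k: True, n: False, g: True, m: False

  ((m OR NOT k) IMPLIES n) IFF NOT n = True
    (m OR NOT k) IMPLIES n = True
      m OR NOT k = False
        NOT k = False
    NOT n = True
  (n IMPLIES NOT m) IMPLIES (k IMPLIES g) = True
    n IMPLIES NOT m = True
      NOT m = True
    k IMPLIES g = True
Both conjuncts True, so the formula holds.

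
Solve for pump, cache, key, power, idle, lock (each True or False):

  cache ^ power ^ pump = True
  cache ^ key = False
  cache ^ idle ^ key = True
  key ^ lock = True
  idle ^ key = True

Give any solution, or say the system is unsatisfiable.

pump = False, cache = False, key = False, power = True, idle = True, lock = True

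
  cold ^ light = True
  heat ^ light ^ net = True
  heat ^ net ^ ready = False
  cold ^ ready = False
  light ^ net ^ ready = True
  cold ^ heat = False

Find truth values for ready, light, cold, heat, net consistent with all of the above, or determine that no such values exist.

ready = True, light = False, cold = True, heat = True, net = False

cold ^ light = T ^ F = True ✓
heat ^ light ^ net = T ^ F ^ F = True ✓
heat ^ net ^ ready = T ^ F ^ T = False ✓
cold ^ ready = T ^ T = False ✓
light ^ net ^ ready = F ^ F ^ T = True ✓
cold ^ heat = T ^ T = False ✓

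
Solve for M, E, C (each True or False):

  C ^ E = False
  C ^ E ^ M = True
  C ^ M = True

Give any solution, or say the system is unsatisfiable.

M: True, E: False, C: False

C ^ E = F ^ F = False ✓
C ^ E ^ M = F ^ F ^ T = True ✓
C ^ M = F ^ T = True ✓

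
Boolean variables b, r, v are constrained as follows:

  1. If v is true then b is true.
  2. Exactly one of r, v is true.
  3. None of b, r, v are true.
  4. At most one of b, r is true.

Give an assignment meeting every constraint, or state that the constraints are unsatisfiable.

Case r = True:
  Constraint (3) is violated (r=T) — contradiction.
Case r = False:
  (2) with r=F forces v = True.
  Constraint (3) is violated (v=T) — contradiction.
Both cases fail — unsatisfiable.

Unsatisfiable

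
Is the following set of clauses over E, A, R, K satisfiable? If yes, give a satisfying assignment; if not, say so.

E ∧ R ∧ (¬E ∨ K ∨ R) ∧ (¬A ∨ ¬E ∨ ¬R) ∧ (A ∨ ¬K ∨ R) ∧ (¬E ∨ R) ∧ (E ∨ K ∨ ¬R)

Unit clause (E) forces E = True.
Unit clause (R) forces R = True.
In (¬A ∨ ¬E ∨ ¬R) only ¬A is left, so A = False.
Set K = True.
Check each clause:
  (E): E holds.
  (R): R holds.
  (¬E ∨ K ∨ R): K holds.
  (¬A ∨ ¬E ∨ ¬R): ¬A holds.
  (A ∨ ¬K ∨ R): R holds.
  (¬E ∨ R): R holds.
  (E ∨ K ∨ ¬R): E holds.
All clauses satisfied.

E: True, A: False, R: True, K: True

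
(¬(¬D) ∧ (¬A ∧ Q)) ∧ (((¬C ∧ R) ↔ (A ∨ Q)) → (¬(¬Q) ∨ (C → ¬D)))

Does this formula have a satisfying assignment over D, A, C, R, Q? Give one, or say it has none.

D = True, A = False, C = True, R = True, Q = True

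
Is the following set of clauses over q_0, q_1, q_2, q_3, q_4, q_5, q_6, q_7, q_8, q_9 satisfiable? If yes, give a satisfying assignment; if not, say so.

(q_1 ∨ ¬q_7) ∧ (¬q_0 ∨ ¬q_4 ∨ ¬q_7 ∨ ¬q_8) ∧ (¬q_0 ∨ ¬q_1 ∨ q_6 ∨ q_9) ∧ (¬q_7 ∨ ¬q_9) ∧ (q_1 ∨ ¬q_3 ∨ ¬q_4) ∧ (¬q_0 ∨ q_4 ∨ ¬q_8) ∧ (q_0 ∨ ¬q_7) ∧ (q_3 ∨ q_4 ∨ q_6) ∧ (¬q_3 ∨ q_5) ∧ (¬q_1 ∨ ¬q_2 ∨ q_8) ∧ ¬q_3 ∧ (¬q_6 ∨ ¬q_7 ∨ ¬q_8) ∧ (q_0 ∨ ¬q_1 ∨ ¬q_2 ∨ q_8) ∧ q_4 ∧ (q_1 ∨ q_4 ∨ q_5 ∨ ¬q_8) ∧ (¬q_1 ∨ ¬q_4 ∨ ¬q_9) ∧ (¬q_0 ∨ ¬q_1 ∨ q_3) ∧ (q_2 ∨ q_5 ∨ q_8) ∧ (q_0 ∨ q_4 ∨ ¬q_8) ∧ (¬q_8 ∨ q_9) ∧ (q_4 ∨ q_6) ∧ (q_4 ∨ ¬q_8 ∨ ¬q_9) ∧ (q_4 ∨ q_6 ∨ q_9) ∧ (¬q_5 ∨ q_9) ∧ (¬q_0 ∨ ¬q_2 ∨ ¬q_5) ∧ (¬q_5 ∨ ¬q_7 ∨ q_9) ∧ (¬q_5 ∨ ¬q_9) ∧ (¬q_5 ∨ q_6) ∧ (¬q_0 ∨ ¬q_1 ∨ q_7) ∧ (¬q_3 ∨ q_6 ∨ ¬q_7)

q_0 = False, q_1 = False, q_2 = True, q_3 = False, q_4 = True, q_5 = False, q_6 = True, q_7 = False, q_8 = False, q_9 = False

Unit clause (¬q_3) forces q_3 = False.
Unit clause (q_4) forces q_4 = True.
Set q_0 = False.
  then (q_0 ∨ ¬q_7) forces q_7 = False.
Try q_1 = True:
  (¬q_1 ∨ ¬q_4 ∨ ¬q_9) forces q_9 = False.
  (¬q_8 ∨ q_9) forces q_8 = False.
  (¬q_1 ∨ ¬q_2 ∨ q_8) forces q_2 = False.
  (q_2 ∨ q_5 ∨ q_8) forces q_5 = True.
  clause (¬q_5 ∨ q_9) is falsified — backtrack.
So q_1 = False.
Set q_2 = True.
Set q_5 = False.
Set q_6 = True.
Set q_8 = False.
Set q_9 = False.
All clauses satisfied.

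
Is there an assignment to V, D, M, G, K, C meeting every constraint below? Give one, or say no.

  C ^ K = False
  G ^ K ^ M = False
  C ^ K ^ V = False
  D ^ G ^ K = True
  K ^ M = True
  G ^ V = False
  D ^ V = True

Unsatisfiable — no assignment works.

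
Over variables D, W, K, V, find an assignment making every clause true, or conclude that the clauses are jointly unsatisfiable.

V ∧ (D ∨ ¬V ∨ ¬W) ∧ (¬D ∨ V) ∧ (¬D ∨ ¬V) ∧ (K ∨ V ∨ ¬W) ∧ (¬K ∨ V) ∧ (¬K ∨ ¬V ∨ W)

Unit clause (V) forces V = True.
In (¬D ∨ ¬V) only ¬D is left, so D = False.
In (D ∨ ¬V ∨ ¬W) only ¬W is left, so W = False.
In (¬K ∨ ¬V ∨ W) only ¬K is left, so K = False.
Check each clause:
  (V): V holds.
  (D ∨ ¬V ∨ ¬W): ¬W holds.
  (¬D ∨ V): ¬D holds.
  (¬D ∨ ¬V): ¬D holds.
  (K ∨ V ∨ ¬W): V holds.
  (¬K ∨ V): ¬K holds.
  (¬K ∨ ¬V ∨ W): ¬K holds.
All clauses satisfied.

D=F; W=F; K=F; V=T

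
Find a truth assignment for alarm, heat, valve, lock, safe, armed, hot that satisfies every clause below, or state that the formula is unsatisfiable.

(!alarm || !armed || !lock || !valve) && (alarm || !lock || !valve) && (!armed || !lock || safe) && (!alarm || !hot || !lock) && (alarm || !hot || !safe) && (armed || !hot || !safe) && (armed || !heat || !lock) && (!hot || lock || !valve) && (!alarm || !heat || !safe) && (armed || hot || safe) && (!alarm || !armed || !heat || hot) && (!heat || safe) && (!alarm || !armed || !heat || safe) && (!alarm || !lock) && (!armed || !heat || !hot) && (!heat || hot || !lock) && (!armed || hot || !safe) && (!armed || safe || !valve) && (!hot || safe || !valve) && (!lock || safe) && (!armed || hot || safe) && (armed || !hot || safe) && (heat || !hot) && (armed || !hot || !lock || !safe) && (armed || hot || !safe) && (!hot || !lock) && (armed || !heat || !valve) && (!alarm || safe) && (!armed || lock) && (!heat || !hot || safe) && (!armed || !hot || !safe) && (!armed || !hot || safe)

Case hot = True:
  (heat || !hot) forces heat = True.
  (!heat || safe) forces safe = True.
  (alarm || !hot || !safe) forces alarm = True.
  Clause (!alarm || !heat || !safe) is falsified — contradiction.
Case hot = False:
  If armed = True:
    (!armed || hot || !safe) forces safe = False.
    clause (!armed || hot || safe) is falsified.
  If armed = False:
    (armed || hot || safe) forces safe = True.
    clause (armed || hot || !safe) is falsified.
  Every sub-case reaches a contradiction.
Both cases fail, so the formula is unsatisfiable.

Unsatisfiable — no assignment works.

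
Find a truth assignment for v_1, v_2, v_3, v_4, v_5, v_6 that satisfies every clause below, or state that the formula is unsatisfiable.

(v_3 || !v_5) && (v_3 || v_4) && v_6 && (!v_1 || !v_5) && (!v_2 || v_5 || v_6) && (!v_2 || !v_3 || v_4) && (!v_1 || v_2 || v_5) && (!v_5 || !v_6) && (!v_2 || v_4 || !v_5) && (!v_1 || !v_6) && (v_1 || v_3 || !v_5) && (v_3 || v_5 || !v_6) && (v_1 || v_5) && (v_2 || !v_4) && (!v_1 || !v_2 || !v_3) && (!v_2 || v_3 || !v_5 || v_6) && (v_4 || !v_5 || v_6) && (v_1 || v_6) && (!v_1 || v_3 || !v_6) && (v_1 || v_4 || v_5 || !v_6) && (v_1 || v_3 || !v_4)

Case v_6 = True:
  (!v_5 || !v_6) forces v_5 = False.
  (!v_1 || !v_6) forces v_1 = False.
  Clause (v_1 || v_5) is falsified — contradiction.
Case v_6 = False:
  Clause (v_6) is falsified — contradiction.
Both cases fail, so the formula is unsatisfiable.

Unsatisfiable — no assignment works.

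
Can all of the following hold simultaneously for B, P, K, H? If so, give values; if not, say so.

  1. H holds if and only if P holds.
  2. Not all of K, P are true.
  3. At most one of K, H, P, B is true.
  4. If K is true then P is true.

B: False, P: False, K: False, H: False

  (1) H=F, P=F — same ✓
  (2) {K, P}: 0/2 true — not all ✓
  (3) {K, H, P, B}: 0 true — at most one ✓
  (4) K=F ⇒ P: vacuous ✓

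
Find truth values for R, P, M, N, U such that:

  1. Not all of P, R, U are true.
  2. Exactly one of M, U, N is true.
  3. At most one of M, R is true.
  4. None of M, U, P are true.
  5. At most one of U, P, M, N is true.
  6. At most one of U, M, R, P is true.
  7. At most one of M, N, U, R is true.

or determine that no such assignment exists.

R = False, P = False, M = False, N = True, U = False

  (1) {P, R, U}: 0/3 true — not all ✓
  (2) {M, U, N}: 1 true — exactly one ✓
  (3) {M, R}: 0 true — at most one ✓
  (4) {M, U, P}: 0 true — none ✓
  (5) {U, P, M, N}: 1 true — at most one ✓
  (6) {U, M, R, P}: 0 true — at most one ✓
  (7) {M, N, U, R}: 1 true — at most one ✓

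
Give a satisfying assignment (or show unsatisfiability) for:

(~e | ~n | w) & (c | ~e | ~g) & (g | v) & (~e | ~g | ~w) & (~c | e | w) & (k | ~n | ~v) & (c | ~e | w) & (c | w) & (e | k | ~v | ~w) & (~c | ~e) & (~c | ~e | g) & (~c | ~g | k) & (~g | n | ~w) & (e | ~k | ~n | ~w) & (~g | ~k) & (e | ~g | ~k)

Set c = False.
  then (c | w) forces w = True.
Set e = False.
Set n = False.
  then (~g | n | ~w) forces g = False.
  then (g | v) forces v = True.
  then (e | k | ~v | ~w) forces k = True.
All clauses satisfied.

c=F, e=F, n=F, k=T, w=T, v=T, g=F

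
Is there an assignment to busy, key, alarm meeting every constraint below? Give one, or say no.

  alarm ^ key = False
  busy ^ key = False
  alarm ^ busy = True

Unsatisfiable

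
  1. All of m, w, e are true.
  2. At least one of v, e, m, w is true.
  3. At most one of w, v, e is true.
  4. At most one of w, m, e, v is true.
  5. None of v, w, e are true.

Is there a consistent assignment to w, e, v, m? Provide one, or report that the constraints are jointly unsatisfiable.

Case w = True:
  Constraint (5) is violated (w=T) — contradiction.
Case w = False:
  Constraint (1) is violated (w=F) — contradiction.
Both cases fail — unsatisfiable.

Unsatisfiable — no assignment works.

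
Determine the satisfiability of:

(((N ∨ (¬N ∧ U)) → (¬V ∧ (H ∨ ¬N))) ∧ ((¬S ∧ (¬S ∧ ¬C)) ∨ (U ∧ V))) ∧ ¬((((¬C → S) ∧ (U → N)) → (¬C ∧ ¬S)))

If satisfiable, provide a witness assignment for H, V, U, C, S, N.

Case S = True: the formula simplifies to (((N ∨ (¬N ∧ U)) → (¬V ∧ (H ∨ ¬N))) ∧ (U ∧ V)) ∧ ¬(¬((U → N))).
  V = True: simplifies to (¬((N ∨ (¬N ∧ U))) ∧ U) ∧ ¬(¬((U → N))).
    U = True: simplifies to ¬((N ∨ ¬N)) ∧ ¬(¬N).
      N = True: the conjunct ¬((N ∨ ¬N)) becomes ¬((True ∨ False)) = False.
      N = False: the conjunct ¬((N ∨ ¬N)) becomes ¬((False ∨ True)) = False.
    U = False: the conjunct U is False.
  V = False: the conjunct V is False.
Case S = False: the formula simplifies to (((N ∨ (¬N ∧ U)) → (¬V ∧ (H ∨ ¬N))) ∧ (¬C ∨ (U ∧ V))) ∧ ¬(((C ∧ (U → N)) → ¬C)).
  C = True: simplifies to (((N ∨ (¬N ∧ U)) → (¬V ∧ (H ∨ ¬N))) ∧ (U ∧ V)) ∧ ¬(¬((U → N))).
    V = True: simplifies to (¬((N ∨ (¬N ∧ U))) ∧ U) ∧ ¬(¬((U → N))).
      U = True: simplifies to ¬((N ∨ ¬N)) ∧ ¬(¬N).
        N = True: the conjunct ¬((N ∨ ¬N)) becomes ¬((True ∨ False)) = False.
        N = False: the conjunct ¬((N ∨ ¬N)) becomes ¬((False ∨ True)) = False.
      U = False: the conjunct U is False.
    V = False: the conjunct V is False.
  C = False: the conjunct ¬(((C ∧ (U → N)) → ¬C)) becomes ¬((False → True)) = False.
Both cases fail — unsatisfiable.

UNSATISFIABLE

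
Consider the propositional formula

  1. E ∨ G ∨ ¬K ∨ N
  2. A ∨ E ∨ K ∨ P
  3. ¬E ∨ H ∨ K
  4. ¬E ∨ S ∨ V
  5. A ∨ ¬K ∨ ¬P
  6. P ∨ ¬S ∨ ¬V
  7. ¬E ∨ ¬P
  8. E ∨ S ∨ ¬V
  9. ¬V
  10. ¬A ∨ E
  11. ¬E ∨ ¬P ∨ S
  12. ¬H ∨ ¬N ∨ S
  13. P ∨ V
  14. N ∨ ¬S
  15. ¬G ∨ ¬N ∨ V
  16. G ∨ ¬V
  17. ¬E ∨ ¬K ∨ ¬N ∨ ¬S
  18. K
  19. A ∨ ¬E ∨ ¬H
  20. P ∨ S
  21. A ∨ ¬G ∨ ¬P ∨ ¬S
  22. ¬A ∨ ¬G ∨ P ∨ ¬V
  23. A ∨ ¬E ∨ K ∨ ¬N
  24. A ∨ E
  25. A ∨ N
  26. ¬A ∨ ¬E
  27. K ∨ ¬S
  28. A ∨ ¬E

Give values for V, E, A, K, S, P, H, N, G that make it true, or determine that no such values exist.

Case V = True:
  Clause (¬V) is falsified — contradiction.
Case V = False:
  (P ∨ V) forces P = True.
  (¬E ∨ ¬P) forces E = False.
  (¬A ∨ E) forces A = False.
  Clause (A ∨ E) is falsified — contradiction.
Both cases fail, so the formula is unsatisfiable.

No satisfying assignment exists.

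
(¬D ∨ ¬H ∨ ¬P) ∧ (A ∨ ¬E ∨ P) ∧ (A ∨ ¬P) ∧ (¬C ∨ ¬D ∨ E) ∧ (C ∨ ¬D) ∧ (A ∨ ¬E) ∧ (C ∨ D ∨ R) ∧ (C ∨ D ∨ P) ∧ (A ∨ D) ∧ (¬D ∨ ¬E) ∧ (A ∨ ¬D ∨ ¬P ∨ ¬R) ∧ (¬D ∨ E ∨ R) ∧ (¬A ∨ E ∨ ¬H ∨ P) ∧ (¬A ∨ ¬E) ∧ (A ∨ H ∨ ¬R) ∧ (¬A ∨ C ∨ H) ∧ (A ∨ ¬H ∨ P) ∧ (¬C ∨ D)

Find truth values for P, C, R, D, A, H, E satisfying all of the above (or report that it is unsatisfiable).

Set P = True.
  then (A ∨ ¬P) forces A = True.
  then (¬A ∨ ¬E) forces E = False.
Try C = True:
  (¬C ∨ ¬D ∨ E) forces D = False.
  clause (¬C ∨ D) is falsified — backtrack.
So C = False.
  then (C ∨ ¬D) forces D = False.
  then (C ∨ D ∨ R) forces R = True.
  then (¬A ∨ C ∨ H) forces H = True.
All clauses satisfied.

P = True, C = False, R = True, D = False, A = True, H = True, E = False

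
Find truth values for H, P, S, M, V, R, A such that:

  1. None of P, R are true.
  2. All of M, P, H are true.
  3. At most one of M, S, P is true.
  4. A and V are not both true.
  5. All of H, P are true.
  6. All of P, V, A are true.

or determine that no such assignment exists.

UNSATISFIABLE

Case P = True:
  Constraint (1) is violated (P=T) — contradiction.
Case P = False:
  Constraint (2) is violated (P=F) — contradiction.
Both cases fail — unsatisfiable.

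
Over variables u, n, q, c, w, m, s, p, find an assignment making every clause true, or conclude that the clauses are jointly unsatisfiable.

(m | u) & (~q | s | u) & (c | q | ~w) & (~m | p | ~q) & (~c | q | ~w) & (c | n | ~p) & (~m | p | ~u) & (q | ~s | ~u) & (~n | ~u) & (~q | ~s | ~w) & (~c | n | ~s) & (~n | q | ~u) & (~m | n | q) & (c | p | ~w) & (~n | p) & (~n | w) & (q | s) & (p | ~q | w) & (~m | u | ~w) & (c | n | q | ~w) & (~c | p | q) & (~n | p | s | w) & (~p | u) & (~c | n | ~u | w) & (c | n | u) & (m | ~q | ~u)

Set u = True.
  then (~n | ~u) forces n = False.
Try q = False:
  (q | ~s | ~u) forces s = False.
  clause (q | s) is falsified — backtrack.
So q = True.
  then (m | ~q | ~u) forces m = True.
  then (~m | p | ~q) forces p = True.
  then (c | n | ~p) forces c = True.
  then (~c | n | ~s) forces s = False.
  then (~c | n | ~u | w) forces w = True.
All clauses satisfied.

u = True; n = False; q = True; c = True; w = True; m = True; s = False; p = True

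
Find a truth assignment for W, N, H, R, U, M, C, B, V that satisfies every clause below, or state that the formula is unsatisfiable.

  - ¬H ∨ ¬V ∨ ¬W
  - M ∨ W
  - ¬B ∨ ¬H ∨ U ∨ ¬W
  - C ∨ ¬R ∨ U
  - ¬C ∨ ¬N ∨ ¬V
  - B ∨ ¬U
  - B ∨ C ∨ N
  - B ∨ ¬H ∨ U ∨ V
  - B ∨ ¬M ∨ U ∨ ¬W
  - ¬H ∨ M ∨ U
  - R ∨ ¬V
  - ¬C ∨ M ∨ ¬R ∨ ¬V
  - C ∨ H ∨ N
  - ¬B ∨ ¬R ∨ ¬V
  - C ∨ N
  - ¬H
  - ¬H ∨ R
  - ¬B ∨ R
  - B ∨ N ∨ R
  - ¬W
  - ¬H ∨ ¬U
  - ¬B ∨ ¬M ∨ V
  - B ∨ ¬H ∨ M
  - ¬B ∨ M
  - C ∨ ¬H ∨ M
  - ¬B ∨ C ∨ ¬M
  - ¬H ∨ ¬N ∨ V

W=F; N=T; H=F; R=T; U=F; M=T; C=T; B=F; V=F

Unit clause (¬H) forces H = False.
Unit clause (¬W) forces W = False.
In (M ∨ W) only M is left, so M = True.
Set N = True.
Set R = True.
Set U = False.
  then (C ∨ ¬R ∨ U) forces C = True.
  then (¬C ∨ ¬N ∨ ¬V) forces V = False.
  then (¬B ∨ ¬M ∨ V) forces B = False.
All clauses satisfied.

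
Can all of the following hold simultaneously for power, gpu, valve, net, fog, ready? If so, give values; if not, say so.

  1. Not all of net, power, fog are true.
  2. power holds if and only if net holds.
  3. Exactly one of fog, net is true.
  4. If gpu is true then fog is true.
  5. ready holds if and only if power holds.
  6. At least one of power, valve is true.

power = True; gpu = False; valve = False; net = True; fog = False; ready = True

  (1) {net, power, fog}: 2/3 true — not all ✓
  (2) power=T, net=T — same ✓
  (3) {fog, net}: 1 true — exactly one ✓
  (4) gpu=F ⇒ fog: vacuous ✓
  (5) ready=T, power=T — same ✓
  (6) {power, valve}: 1 true — at least one ✓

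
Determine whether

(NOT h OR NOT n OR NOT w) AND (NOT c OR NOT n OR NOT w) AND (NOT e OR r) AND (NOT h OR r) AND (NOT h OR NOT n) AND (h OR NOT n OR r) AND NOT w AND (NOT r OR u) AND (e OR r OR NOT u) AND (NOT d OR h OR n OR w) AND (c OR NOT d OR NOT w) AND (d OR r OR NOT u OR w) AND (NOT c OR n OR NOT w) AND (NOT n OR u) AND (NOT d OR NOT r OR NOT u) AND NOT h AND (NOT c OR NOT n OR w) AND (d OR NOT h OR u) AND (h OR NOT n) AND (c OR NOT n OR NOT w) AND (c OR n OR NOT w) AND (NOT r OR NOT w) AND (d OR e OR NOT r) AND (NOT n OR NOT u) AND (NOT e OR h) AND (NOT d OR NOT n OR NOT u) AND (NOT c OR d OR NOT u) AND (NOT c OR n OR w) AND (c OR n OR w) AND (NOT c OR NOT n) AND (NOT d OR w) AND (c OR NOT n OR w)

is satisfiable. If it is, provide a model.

No satisfying assignment exists.

Case c = True:
  (NOT w) forces w = False.
  (NOT h) forces h = False.
  (NOT c OR NOT n OR w) forces n = False.
  Clause (NOT c OR n OR w) is falsified — contradiction.
Case c = False:
  (NOT w) forces w = False.
  (NOT h) forces h = False.
  (h OR NOT n) forces n = False.
  Clause (c OR n OR w) is falsified — contradiction.
Both cases fail, so the formula is unsatisfiable.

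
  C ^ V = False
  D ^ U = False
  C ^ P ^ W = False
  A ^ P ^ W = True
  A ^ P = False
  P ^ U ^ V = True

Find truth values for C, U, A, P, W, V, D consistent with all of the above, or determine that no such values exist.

C = False; U = False; A = True; P = True; W = True; V = False; D = False

C ^ V = F ^ F = False ✓
D ^ U = F ^ F = False ✓
C ^ P ^ W = F ^ T ^ T = False ✓
A ^ P ^ W = T ^ T ^ T = True ✓
A ^ P = T ^ T = False ✓
P ^ U ^ V = T ^ F ^ F = True ✓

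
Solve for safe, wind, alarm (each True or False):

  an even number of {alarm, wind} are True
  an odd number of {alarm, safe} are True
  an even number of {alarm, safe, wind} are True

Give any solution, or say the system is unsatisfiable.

safe = False, wind = True, alarm = True

{alarm, wind}: 2 true → even ✓
{alarm, safe}: 1 true → odd ✓
{alarm, safe, wind}: 2 true → even ✓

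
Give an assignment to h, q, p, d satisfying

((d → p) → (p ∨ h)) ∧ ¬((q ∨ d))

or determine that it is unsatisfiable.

h = True, q = False, p = False, d = False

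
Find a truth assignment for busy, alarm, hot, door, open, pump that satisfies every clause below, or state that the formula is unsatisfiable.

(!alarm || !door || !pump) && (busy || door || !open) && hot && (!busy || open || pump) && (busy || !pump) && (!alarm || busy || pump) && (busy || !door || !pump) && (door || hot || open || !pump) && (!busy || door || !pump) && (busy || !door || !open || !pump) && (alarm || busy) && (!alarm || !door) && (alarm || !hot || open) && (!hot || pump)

Unit clause (hot) forces hot = True.
In (!hot || pump) only pump is left, so pump = True.
In (busy || !pump) only busy is left, so busy = True.
In (!busy || door || !pump) only door is left, so door = True.
In (!alarm || !door) only !alarm is left, so alarm = False.
In (alarm || !hot || open) only open is left, so open = True.
All clauses satisfied.

busy = True, alarm = False, hot = True, door = True, open = True, pump = True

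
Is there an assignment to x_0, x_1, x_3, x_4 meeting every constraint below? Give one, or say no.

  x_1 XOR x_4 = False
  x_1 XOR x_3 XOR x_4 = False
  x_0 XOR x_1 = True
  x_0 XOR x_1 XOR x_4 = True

x_0 = True, x_1 = False, x_3 = False, x_4 = False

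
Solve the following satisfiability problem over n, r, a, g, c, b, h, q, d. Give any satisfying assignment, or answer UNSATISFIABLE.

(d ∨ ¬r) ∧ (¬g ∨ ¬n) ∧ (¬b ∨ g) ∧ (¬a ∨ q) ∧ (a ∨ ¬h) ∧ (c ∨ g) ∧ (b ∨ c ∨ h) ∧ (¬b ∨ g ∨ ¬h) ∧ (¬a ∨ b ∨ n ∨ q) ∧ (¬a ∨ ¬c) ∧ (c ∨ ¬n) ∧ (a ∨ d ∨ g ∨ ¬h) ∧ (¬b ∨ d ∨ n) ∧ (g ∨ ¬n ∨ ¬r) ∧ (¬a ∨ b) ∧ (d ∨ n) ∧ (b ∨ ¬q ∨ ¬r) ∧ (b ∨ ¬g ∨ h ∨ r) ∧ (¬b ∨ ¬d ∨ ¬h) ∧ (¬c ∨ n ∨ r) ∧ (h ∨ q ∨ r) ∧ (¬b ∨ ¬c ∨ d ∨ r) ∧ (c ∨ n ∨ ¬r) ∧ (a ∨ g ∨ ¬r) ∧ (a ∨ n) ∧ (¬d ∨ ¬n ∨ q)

Set n = False.
  then (d ∨ n) forces d = True.
  then (a ∨ n) forces a = True.
  then (¬a ∨ q) forces q = True.
  then (¬a ∨ ¬c) forces c = False.
  then (¬a ∨ b) forces b = True.
  then (¬b ∨ ¬d ∨ ¬h) forces h = False.
  then (c ∨ n ∨ ¬r) forces r = False.
  then (¬b ∨ g) forces g = True.
All clauses satisfied.

n = False; r = False; a = True; g = True; c = False; b = True; h = False; q = True; d = True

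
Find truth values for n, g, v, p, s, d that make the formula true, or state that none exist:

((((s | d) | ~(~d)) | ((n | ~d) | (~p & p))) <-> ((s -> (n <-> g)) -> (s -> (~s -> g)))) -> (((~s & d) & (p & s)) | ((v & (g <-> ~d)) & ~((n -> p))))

n = True; g = True; v = True; p = False; s = True; d = False

  ((((s | d) | ~(~d)) | ((n | ~d) | (~p & p))) <-> ((s -> (n <-> g)) -> (s -> (~s -> g)))) -> (((~s & d) & (p & s)) | ((v & (g <-> ~d)) & ~((n -> p)))) = True
    (((s | d) | ~(~d)) | ((n | ~d) | (~p & p))) <-> ((s -> (n <-> g)) -> (s -> (~s -> g))) = True
      ((s | d) | ~(~d)) | ((n | ~d) | (~p & p)) = True
        (s | d) | ~(~d) = True
          s | d = True
          ~(~d) = False
            ~d = True
        (n | ~d) | (~p & p) = True
          n | ~d = True
            ~d = True
          ~p & p = False
            ~p = True
      (s -> (n <-> g)) -> (s -> (~s -> g)) = True
        s -> (n <-> g) = True
          n <-> g = True
        s -> (~s -> g) = True
          ~s -> g = True
            ~s = False
    ((~s & d) & (p & s)) | ((v & (g <-> ~d)) & ~((n -> p))) = True
      (~s & d) & (p & s) = False
        ~s & d = False
          ~s = False
        p & s = False
      (v & (g <-> ~d)) & ~((n -> p)) = True
        v & (g <-> ~d) = True
          g <-> ~d = True
            ~d = True
        ~((n -> p)) = True
          n -> p = False
The formula evaluates to True.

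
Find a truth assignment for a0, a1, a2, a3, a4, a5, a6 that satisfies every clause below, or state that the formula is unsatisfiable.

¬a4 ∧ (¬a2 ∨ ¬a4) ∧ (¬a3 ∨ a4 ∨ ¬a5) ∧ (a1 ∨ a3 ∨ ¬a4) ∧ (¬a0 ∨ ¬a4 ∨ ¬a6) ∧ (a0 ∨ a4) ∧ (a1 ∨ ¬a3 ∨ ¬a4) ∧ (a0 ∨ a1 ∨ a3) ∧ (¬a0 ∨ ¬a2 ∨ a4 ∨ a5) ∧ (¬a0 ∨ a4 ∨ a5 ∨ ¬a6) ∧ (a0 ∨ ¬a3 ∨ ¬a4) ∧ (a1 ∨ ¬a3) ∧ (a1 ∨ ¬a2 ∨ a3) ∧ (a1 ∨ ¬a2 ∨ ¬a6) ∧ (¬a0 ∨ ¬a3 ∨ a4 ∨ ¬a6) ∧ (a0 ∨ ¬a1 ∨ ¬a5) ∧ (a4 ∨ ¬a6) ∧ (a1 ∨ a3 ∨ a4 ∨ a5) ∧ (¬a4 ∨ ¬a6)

Unit clause (¬a4) forces a4 = False.
In (a0 ∨ a4) only a0 is left, so a0 = True.
In (a4 ∨ ¬a6) only ¬a6 is left, so a6 = False.
Set a1 = True.
Set a2 = False.
Set a3 = False.
Set a5 = True.
All clauses satisfied.

a0: True; a1: True; a2: False; a3: False; a4: False; a5: True; a6: False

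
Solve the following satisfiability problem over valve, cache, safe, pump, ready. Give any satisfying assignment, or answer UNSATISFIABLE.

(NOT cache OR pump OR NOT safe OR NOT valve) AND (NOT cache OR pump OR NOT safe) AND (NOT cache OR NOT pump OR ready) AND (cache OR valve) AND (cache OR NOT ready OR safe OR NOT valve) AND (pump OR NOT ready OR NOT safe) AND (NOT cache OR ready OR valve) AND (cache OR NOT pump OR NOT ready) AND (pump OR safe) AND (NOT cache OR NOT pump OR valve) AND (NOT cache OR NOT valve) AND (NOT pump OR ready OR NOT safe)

Try valve = False:
  (cache OR valve) forces cache = True.
  (NOT cache OR ready OR valve) forces ready = True.
  (NOT cache OR NOT pump OR valve) forces pump = False.
  (NOT cache OR pump OR NOT safe) forces safe = False.
  clause (pump OR safe) is falsified — backtrack.
So valve = True.
  then (NOT cache OR NOT valve) forces cache = False.
Set safe = False.
  then (cache OR NOT ready OR safe OR NOT valve) forces ready = False.
  then (pump OR safe) forces pump = True.
All clauses satisfied.

valve = True, cache = False, safe = False, pump = True, ready = False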